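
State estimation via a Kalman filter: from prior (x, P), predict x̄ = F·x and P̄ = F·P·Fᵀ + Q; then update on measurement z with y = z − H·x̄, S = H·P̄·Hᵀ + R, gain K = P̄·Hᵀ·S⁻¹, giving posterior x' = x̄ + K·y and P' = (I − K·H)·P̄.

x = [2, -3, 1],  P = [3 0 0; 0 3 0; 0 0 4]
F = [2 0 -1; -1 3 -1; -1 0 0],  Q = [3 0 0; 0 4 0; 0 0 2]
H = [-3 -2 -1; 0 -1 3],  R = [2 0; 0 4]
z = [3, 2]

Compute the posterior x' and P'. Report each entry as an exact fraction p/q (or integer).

x̄ = F·x = [3, -12, -2]
P̄ = F·P·Fᵀ + Q = [19 -2 -6; -2 38 3; -6 3 5]
y = z − H·x̄ = [-14, -4]
S = H·P̄·Hᵀ + R = [282 94; 94 69]
K = P̄·Hᵀ·S⁻¹ = [-37/226 -1/113; -2311/10622 -14/113; -645/10622 29/113]
x' = x̄ + K·y = [602/113, -44923/5311, -11559/5311]
P' = (I − K·H)·P̄ = [2523/226 -3211/226 -1073/226; -3211/226 196769/10622 63835/10622; -1073/226 63835/10622 24913/10622]

x' = [602/113, -44923/5311, -11559/5311]
P' = [2523/226 -3211/226 -1073/226; -3211/226 196769/10622 63835/10622; -1073/226 63835/10622 24913/10622]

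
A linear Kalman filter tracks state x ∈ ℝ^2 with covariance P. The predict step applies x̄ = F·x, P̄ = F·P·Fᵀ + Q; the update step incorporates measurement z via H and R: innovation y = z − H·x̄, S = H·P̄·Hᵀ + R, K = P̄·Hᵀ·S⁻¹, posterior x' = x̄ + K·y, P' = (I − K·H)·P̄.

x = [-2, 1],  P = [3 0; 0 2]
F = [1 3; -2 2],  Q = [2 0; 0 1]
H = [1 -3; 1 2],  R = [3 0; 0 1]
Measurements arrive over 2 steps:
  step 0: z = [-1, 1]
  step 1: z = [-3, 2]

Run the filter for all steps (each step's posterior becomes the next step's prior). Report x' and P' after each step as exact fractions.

step 0: x̄ = F·x = [1, 6]
step 0: P̄ = F·P·Fᵀ + Q = [23 6; 6 21]
step 0: y = z − H·x̄ = [16, -12]
step 0: S = H·P̄·Hᵀ + R = [179 -109; -109 132]
step 0: K = P̄·Hᵀ·S⁻¹ = [4475/11747 6810/11747; -2292/11747 2379/11747]
step 0: x' = x̄ + K·y = [1627/11747, 5262/11747]
step 0: P' = (I − K·H)·P̄ = [9456/11747 -1323/11747; -1323/11747 1851/11747]
step 1: x̄ = F·x = [17413/11747, 7270/11747]
step 1: P̄ = F·P·Fᵀ + Q = [41671/11747 -2514/11747; -2514/11747 67559/11747]
step 1: y = z − H·x̄ = [-30844/11747, -8459/11747]
step 1: S = H·P̄·Hᵀ + R = [700027/11747 -361169/11747; -361169/11747 313598/11747]
step 1: K = P̄·Hᵀ·S⁻¹ = [348629/1083365 528102/1083365; -1400786/7583555 1593407/7583555]
step 1: x' = x̄ + K·y = [310233/1083365, 7223943/7583555]
step 1: P' = (I − K·H)·P̄ = [735216/1083365 -103557/1083365; -103557/1083365 1159153/7583555]

step 0: x' = [1627/11747, 5262/11747], P' = [9456/11747 -1323/11747; -1323/11747 1851/11747]
step 1: x' = [310233/1083365, 7223943/7583555], P' = [735216/1083365 -103557/1083365; -103557/1083365 1159153/7583555]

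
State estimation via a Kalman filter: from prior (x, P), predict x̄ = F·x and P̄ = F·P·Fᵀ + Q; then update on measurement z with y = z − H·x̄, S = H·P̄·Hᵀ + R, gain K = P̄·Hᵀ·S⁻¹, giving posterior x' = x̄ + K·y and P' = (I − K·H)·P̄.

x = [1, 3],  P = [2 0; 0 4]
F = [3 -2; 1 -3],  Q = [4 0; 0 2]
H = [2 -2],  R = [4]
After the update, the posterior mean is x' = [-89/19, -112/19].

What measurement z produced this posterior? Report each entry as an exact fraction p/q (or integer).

x̄ = F·x = [-3, -8]
P̄ = F·P·Fᵀ + Q = [38 30; 30 40]
S = H·P̄·Hᵀ + R = [76]
K = P̄·Hᵀ·S⁻¹ = [4/19; -5/19]
x' − x̄ = [-32/19, 40/19] = K·y
y = (KᵀK)⁻¹·Kᵀ·(x' − x̄) = [-8]
z = y + H·x̄ = [-8] + [10] = [2]

z = [2]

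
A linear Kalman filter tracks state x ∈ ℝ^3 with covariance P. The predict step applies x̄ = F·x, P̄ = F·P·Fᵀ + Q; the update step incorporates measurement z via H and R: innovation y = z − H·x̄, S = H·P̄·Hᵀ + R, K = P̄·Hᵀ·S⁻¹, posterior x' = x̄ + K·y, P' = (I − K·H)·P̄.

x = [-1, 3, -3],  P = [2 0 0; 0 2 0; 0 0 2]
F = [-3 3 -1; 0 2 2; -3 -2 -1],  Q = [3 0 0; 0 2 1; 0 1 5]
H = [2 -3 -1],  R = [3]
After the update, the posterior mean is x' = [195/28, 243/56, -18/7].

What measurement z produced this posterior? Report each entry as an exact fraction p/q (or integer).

z = [3]

x̄ = F·x = [15, 0, 0]
P̄ = F·P·Fᵀ + Q = [41 8 8; 8 18 -11; 8 -11 33]
S = H·P̄·Hᵀ + R = [168]
K = P̄·Hᵀ·S⁻¹ = [25/84; -9/56; 2/21]
x' − x̄ = [-225/28, 243/56, -18/7] = K·y
y = (KᵀK)⁻¹·Kᵀ·(x' − x̄) = [-27]
z = y + H·x̄ = [-27] + [30] = [3]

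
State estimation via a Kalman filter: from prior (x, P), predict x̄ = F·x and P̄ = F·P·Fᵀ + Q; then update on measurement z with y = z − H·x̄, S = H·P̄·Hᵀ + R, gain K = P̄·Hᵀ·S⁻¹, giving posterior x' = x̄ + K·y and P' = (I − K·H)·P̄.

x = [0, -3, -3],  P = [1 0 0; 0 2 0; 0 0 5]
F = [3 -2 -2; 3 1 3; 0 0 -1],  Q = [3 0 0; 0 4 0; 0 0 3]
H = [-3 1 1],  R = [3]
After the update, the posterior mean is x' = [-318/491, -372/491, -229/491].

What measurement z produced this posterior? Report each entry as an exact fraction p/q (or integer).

z = [1]

x̄ = F·x = [12, -12, 3]
P̄ = F·P·Fᵀ + Q = [40 -25 10; -25 60 -15; 10 -15 8]
S = H·P̄·Hᵀ + R = [491]
K = P̄·Hᵀ·S⁻¹ = [-135/491; 120/491; -37/491]
x' − x̄ = [-6210/491, 5520/491, -1702/491] = K·y
y = (KᵀK)⁻¹·Kᵀ·(x' − x̄) = [46]
z = y + H·x̄ = [46] + [-45] = [1]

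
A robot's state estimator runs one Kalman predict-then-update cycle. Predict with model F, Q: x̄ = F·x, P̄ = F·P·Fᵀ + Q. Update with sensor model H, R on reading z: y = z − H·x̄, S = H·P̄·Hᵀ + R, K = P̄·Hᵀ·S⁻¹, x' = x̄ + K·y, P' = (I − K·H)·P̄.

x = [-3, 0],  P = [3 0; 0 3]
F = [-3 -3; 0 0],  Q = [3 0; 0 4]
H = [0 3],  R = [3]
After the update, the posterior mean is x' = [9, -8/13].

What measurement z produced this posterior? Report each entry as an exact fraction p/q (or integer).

z = [-2]

x̄ = F·x = [9, 0]
P̄ = F·P·Fᵀ + Q = [57 0; 0 4]
S = H·P̄·Hᵀ + R = [39]
K = P̄·Hᵀ·S⁻¹ = [0; 4/13]
x' − x̄ = [0, -8/13] = K·y
y = (KᵀK)⁻¹·Kᵀ·(x' − x̄) = [-2]
z = y + H·x̄ = [-2] + [0] = [-2]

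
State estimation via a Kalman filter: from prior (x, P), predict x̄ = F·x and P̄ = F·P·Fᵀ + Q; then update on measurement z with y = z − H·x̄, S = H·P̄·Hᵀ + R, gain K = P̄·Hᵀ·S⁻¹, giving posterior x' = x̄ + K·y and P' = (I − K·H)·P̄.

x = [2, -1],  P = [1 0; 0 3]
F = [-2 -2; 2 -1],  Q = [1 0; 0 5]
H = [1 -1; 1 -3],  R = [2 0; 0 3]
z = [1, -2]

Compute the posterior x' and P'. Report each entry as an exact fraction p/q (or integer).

x̄ = F·x = [-2, 5]
P̄ = F·P·Fᵀ + Q = [17 2; 2 12]
y = z − H·x̄ = [8, 15]
S = H·P̄·Hᵀ + R = [27 45; 45 116]
K = P̄·Hᵀ·S⁻¹ = [415/369 -14/41; 370/1107 -52/123]
x' = x̄ + K·y = [692/369, 1475/1107]
P' = (I − K·H)·P̄ = [478/123 604/369; 604/369 1072/1107]

x' = [692/369, 1475/1107]
P' = [478/123 604/369; 604/369 1072/1107]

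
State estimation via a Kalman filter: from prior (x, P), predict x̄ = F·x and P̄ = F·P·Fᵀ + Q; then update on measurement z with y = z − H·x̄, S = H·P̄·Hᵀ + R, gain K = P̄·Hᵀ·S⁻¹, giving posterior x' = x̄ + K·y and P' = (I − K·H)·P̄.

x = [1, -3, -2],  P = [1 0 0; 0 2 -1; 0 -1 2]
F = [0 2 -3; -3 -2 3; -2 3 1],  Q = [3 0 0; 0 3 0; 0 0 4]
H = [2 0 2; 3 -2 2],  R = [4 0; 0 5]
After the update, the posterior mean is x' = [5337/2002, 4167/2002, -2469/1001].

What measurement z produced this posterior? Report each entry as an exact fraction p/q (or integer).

z = [2, -2]

x̄ = F·x = [0, -3, -13]
P̄ = F·P·Fᵀ + Q = [41 -38 13; -38 50 -7; 13 -7 22]
S = H·P̄·Hᵀ + R = [360 644; 644 1330]
K = P̄·Hᵀ·S⁻¹ = [-45/2288 1431/8008; 969/2288 -3015/8008; 547/1144 -635/4004]
x' − x̄ = [5337/2002, 10173/2002, 10544/1001] = K·y
y = (KᵀK)⁻¹·Kᵀ·(x' − x̄) = [28, 18]
z = y + H·x̄ = [28, 18] + [-26, -20] = [2, -2]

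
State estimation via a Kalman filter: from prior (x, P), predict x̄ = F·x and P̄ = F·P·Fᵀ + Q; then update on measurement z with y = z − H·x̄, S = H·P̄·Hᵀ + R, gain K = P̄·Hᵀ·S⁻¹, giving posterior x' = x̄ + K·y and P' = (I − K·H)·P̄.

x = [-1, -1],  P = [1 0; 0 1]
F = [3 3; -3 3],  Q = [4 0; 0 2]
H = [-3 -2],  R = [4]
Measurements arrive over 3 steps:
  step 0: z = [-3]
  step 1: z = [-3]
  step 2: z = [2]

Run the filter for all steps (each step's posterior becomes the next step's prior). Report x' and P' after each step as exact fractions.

step 0: x̄ = F·x = [-6, 0]
step 0: P̄ = F·P·Fᵀ + Q = [22 0; 0 20]
step 0: y = z − H·x̄ = [-21]
step 0: S = H·P̄·Hᵀ + R = [282]
step 0: K = P̄·Hᵀ·S⁻¹ = [-11/47; -20/141]
step 0: x' = x̄ + K·y = [-51/47, 140/47]
step 0: P' = (I − K·H)·P̄ = [308/47 -440/47; -440/47 2020/141]
step 1: x̄ = F·x = [267/47, 573/47]
step 1: P̄ = F·P·Fᵀ + Q = [1100/47 3288/47; 3288/47 16846/47]
step 1: y = z − H·x̄ = [1806/47]
step 1: S = H·P̄·Hᵀ + R = [116928/47]
step 1: K = P̄·Hᵀ·S⁻¹ = [-823/9744; -10889/29232]
step 1: x' = x̄ + K·y = [565/232, -1477/696]
step 1: P' = (I − K·H)·P̄ = [4593/812 -20257/2436; -20257/2436 96601/7308]
step 2: x̄ = F·x = [109/116, -793/58]
step 2: P̄ = F·P·Fᵀ + Q = [4911/203 13816/203; 13816/203 65276/203]
step 2: y = z − H·x̄ = [-2613/116]
step 2: S = H·P̄·Hᵀ + R = [471907/203]
step 2: K = P̄·Hᵀ·S⁻¹ = [-42365/471907; -172000/471907]
step 2: x' = x̄ + K·y = [1397738/471907, -5155319/943814]
step 2: P' = (I − K·H)·P̄ = [2575084/471907 -3777896/471907; -3777896/471907 6010844/471907]

step 0: x' = [-51/47, 140/47], P' = [308/47 -440/47; -440/47 2020/141]
step 1: x' = [565/232, -1477/696], P' = [4593/812 -20257/2436; -20257/2436 96601/7308]
step 2: x' = [1397738/471907, -5155319/943814], P' = [2575084/471907 -3777896/471907; -3777896/471907 6010844/471907]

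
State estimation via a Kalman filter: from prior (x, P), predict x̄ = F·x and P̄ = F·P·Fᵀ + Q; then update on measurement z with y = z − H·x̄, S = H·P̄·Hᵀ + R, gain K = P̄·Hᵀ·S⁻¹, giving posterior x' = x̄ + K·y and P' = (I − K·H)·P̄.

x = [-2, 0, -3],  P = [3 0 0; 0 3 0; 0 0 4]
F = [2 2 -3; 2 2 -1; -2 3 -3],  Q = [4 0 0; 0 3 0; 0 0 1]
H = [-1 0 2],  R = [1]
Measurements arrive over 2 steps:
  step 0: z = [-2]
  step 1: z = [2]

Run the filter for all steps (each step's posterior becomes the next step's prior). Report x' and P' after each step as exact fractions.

step 0: x' = [545/201, -1, 83/201], P' = [12464/201 36 6242/201; 36 31 18; 6242/201 18 3176/201]
step 1: x' = [-266989/73869, -507875/73869, -60098/73869], P' = [39073304/369345 45947956/369345 3898220/73869; 45947956/369345 58238759/369345 4579264/73869; 3898220/73869 4579264/73869 1963012/73869]

step 0: x̄ = F·x = [5, -1, 13]
step 0: P̄ = F·P·Fᵀ + Q = [64 36 42; 36 31 18; 42 18 76]
step 0: y = z − H·x̄ = [-23]
step 0: S = H·P̄·Hᵀ + R = [201]
step 0: K = P̄·Hᵀ·S⁻¹ = [20/201; 0; 110/201]
step 0: x' = x̄ + K·y = [545/201, -1, 83/201]
step 0: P' = (I − K·H)·P̄ = [12464/201 36 6242/201; 36 31 18; 6242/201 18 3176/201]
step 1: x̄ = F·x = [439/201, 605/201, -1942/201]
step 1: P̄ = F·P·Fᵀ + Q = [43736/201 63316/201 -23684/201; 63316/201 97007/201 -46000/201; -23684/201 -46000/201 57668/201]
step 1: y = z − H·x̄ = [1575/67]
step 1: S = H·P̄·Hᵀ + R = [123115/67]
step 1: K = P̄·Hᵀ·S⁻¹ = [-30368/123115; -51772/123115; 9268/24623]
step 1: x' = x̄ + K·y = [-266989/73869, -507875/73869, -60098/73869]
step 1: P' = (I − K·H)·P̄ = [39073304/369345 45947956/369345 3898220/73869; 45947956/369345 58238759/369345 4579264/73869; 3898220/73869 4579264/73869 1963012/73869]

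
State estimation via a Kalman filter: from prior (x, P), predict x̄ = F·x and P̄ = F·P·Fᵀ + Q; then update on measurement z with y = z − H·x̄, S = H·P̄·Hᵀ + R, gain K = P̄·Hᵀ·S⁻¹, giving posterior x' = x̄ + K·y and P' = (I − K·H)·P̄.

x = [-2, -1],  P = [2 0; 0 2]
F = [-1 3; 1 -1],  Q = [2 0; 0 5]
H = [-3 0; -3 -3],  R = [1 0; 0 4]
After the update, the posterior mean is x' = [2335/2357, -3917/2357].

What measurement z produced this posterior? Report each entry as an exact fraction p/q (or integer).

z = [-3, 2]

x̄ = F·x = [-1, -1]
P̄ = F·P·Fᵀ + Q = [22 -8; -8 9]
S = H·P̄·Hᵀ + R = [199 126; 126 139]
K = P̄·Hᵀ·S⁻¹ = [-3882/11785 -42/11785; 3714/11785 -3621/11785]
x' − x̄ = [4692/2357, -1560/2357] = K·y
y = (KᵀK)⁻¹·Kᵀ·(x' − x̄) = [-6, -4]
z = y + H·x̄ = [-6, -4] + [3, 6] = [-3, 2]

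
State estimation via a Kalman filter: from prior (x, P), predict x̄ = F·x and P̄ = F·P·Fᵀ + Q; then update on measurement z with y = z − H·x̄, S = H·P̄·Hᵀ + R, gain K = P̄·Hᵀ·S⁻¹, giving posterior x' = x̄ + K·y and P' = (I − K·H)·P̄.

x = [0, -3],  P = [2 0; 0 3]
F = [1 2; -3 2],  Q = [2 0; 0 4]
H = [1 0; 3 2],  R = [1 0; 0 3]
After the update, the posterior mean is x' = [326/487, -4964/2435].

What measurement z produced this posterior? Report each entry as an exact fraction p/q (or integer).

x̄ = F·x = [-6, -6]
P̄ = F·P·Fᵀ + Q = [16 6; 6 34]
S = H·P̄·Hᵀ + R = [17 60; 60 355]
K = P̄·Hᵀ·S⁻¹ = [416/487 12/487; -606/487 1102/2435]
x' − x̄ = [3248/487, 9646/2435] = K·y
y = (KᵀK)⁻¹·Kᵀ·(x' − x̄) = [7, 28]
z = y + H·x̄ = [7, 28] + [-6, -30] = [1, -2]

z = [1, -2]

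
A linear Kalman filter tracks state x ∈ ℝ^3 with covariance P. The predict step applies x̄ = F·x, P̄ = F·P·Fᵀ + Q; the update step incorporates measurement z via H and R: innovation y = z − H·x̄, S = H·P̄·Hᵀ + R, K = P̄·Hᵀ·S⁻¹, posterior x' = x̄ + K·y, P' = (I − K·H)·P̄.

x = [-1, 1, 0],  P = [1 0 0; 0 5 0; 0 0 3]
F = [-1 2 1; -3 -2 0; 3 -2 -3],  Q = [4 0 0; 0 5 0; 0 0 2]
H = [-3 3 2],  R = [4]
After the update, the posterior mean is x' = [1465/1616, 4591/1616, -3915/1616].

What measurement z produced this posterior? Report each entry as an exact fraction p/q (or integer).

x̄ = F·x = [3, 1, -5]
P̄ = F·P·Fᵀ + Q = [28 -17 -32; -17 34 11; -32 11 58]
S = H·P̄·Hᵀ + R = [1616]
K = P̄·Hᵀ·S⁻¹ = [-199/1616; 175/1616; 245/1616]
x' − x̄ = [-3383/1616, 2975/1616, 4165/1616] = K·y
y = (KᵀK)⁻¹·Kᵀ·(x' − x̄) = [17]
z = y + H·x̄ = [17] + [-16] = [1]

z = [1]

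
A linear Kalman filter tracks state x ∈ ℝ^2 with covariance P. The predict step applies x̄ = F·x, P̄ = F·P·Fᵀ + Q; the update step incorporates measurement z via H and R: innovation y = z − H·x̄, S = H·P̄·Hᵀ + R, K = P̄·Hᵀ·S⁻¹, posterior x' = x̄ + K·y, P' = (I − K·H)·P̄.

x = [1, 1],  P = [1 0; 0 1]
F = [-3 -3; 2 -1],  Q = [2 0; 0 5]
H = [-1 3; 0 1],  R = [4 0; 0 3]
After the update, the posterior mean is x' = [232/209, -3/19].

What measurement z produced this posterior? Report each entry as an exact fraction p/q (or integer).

z = [-3, 3]

x̄ = F·x = [-6, 1]
P̄ = F·P·Fᵀ + Q = [20 -3; -3 10]
S = H·P̄·Hᵀ + R = [132 33; 33 13]
K = P̄·Hᵀ·S⁻¹ = [-278/627 17/19; 3/19 7/19]
x' − x̄ = [1486/209, -22/19] = K·y
y = (KᵀK)⁻¹·Kᵀ·(x' − x̄) = [-12, 2]
z = y + H·x̄ = [-12, 2] + [9, 1] = [-3, 3]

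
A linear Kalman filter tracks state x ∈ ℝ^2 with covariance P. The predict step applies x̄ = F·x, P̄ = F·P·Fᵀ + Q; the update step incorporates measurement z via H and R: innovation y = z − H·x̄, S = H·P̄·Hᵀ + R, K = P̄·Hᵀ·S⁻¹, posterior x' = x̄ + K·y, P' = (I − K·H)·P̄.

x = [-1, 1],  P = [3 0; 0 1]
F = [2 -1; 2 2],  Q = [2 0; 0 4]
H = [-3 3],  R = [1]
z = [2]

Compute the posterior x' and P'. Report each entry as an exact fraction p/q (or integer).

x' = [-303/136, -105/68]
P' = [1815/136 905/68; 905/68 455/34]

x̄ = F·x = [-3, 0]
P̄ = F·P·Fᵀ + Q = [15 10; 10 20]
y = z − H·x̄ = [-7]
S = H·P̄·Hᵀ + R = [136]
K = P̄·Hᵀ·S⁻¹ = [-15/136; 15/68]
x' = x̄ + K·y = [-303/136, -105/68]
P' = (I − K·H)·P̄ = [1815/136 905/68; 905/68 455/34]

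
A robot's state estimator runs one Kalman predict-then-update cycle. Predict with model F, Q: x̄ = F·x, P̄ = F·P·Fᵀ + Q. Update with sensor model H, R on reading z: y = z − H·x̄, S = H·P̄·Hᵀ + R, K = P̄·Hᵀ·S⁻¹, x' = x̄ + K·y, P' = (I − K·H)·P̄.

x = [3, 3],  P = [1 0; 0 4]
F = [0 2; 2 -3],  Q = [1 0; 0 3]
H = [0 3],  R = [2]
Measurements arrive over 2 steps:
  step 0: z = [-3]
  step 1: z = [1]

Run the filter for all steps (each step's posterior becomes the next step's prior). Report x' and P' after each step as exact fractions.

step 0: x̄ = F·x = [6, -3]
step 0: P̄ = F·P·Fᵀ + Q = [17 -24; -24 43]
step 0: y = z − H·x̄ = [6]
step 0: S = H·P̄·Hᵀ + R = [389]
step 0: K = P̄·Hᵀ·S⁻¹ = [-72/389; 129/389]
step 0: x' = x̄ + K·y = [1902/389, -393/389]
step 0: P' = (I − K·H)·P̄ = [1429/389 -48/389; -48/389 86/389]
step 1: x̄ = F·x = [-786/389, 4983/389]
step 1: P̄ = F·P·Fᵀ + Q = [733/389 -708/389; -708/389 8233/389]
step 1: y = z − H·x̄ = [-14560/389]
step 1: S = H·P̄·Hᵀ + R = [74875/389]
step 1: K = P̄·Hᵀ·S⁻¹ = [-2124/74875; 24699/74875]
step 1: x' = x̄ + K·y = [-14358/14975, 6933/14975]
step 1: P' = (I − K·H)·P̄ = [129491/74875 -1416/74875; -1416/74875 16466/74875]

step 0: x' = [1902/389, -393/389], P' = [1429/389 -48/389; -48/389 86/389]
step 1: x' = [-14358/14975, 6933/14975], P' = [129491/74875 -1416/74875; -1416/74875 16466/74875]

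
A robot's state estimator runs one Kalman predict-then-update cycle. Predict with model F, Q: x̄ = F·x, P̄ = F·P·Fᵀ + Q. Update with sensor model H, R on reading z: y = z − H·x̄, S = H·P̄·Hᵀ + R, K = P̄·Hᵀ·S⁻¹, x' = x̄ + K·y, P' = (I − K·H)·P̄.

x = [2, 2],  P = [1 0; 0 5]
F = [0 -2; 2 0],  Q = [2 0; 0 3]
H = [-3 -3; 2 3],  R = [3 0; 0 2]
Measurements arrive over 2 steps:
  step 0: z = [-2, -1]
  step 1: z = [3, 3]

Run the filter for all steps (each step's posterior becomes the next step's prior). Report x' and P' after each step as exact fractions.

step 0: x' = [-18/263, 51/263], P' = [2354/789 -616/263; -616/263 518/263]
step 1: x' = [-300654/191699, 267653/191699], P' = [240906/191699 -183640/191699; -183640/191699 494986/575097]

step 0: x̄ = F·x = [-4, 4]
step 0: P̄ = F·P·Fᵀ + Q = [22 0; 0 7]
step 0: y = z − H·x̄ = [-2, -5]
step 0: S = H·P̄·Hᵀ + R = [264 -195; -195 153]
step 0: K = P̄·Hᵀ·S⁻¹ = [-506/789 -418/789; 98/263 161/263]
step 0: x' = x̄ + K·y = [-18/263, 51/263]
step 0: P' = (I − K·H)·P̄ = [2354/789 -616/263; -616/263 518/263]
step 1: x̄ = F·x = [-102/263, -36/263]
step 1: P̄ = F·P·Fᵀ + Q = [2598/263 2464/263; 2464/263 11783/789]
step 1: y = z − H·x̄ = [375/263, 1101/263]
step 1: S = H·P̄·Hᵀ + R = [103872/263 -87897/263; -87897/263 75835/263]
step 1: K = P̄·Hᵀ·S⁻¹ = [-57266/191699 -34554/191699; 55934/575097 63853/191699]
step 1: x' = x̄ + K·y = [-300654/191699, 267653/191699]
step 1: P' = (I − K·H)·P̄ = [240906/191699 -183640/191699; -183640/191699 494986/575097]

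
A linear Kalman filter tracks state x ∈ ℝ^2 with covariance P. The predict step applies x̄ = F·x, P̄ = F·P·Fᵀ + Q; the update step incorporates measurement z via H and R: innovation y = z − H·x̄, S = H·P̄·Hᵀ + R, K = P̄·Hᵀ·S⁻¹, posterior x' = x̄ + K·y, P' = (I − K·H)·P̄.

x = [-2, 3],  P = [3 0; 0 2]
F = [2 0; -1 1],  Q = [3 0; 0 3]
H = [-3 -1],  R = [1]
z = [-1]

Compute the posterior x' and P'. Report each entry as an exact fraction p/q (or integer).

x' = [-10/9, 115/27]
P' = [11/12 -43/18; -43/18 191/27]

x̄ = F·x = [-4, 5]
P̄ = F·P·Fᵀ + Q = [15 -6; -6 8]
y = z − H·x̄ = [-8]
S = H·P̄·Hᵀ + R = [108]
K = P̄·Hᵀ·S⁻¹ = [-13/36; 5/54]
x' = x̄ + K·y = [-10/9, 115/27]
P' = (I − K·H)·P̄ = [11/12 -43/18; -43/18 191/27]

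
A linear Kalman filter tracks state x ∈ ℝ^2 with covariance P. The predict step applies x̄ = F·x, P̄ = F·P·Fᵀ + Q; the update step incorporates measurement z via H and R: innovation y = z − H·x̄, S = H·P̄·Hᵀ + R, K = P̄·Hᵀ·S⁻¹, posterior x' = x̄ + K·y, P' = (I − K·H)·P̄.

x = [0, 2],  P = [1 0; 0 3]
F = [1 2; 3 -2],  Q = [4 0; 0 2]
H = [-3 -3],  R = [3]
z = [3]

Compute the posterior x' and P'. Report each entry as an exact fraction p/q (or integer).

x̄ = F·x = [4, -4]
P̄ = F·P·Fᵀ + Q = [17 -9; -9 23]
y = z − H·x̄ = [3]
S = H·P̄·Hᵀ + R = [201]
K = P̄·Hᵀ·S⁻¹ = [-8/67; -14/67]
x' = x̄ + K·y = [244/67, -310/67]
P' = (I − K·H)·P̄ = [947/67 -939/67; -939/67 953/67]

x' = [244/67, -310/67]
P' = [947/67 -939/67; -939/67 953/67]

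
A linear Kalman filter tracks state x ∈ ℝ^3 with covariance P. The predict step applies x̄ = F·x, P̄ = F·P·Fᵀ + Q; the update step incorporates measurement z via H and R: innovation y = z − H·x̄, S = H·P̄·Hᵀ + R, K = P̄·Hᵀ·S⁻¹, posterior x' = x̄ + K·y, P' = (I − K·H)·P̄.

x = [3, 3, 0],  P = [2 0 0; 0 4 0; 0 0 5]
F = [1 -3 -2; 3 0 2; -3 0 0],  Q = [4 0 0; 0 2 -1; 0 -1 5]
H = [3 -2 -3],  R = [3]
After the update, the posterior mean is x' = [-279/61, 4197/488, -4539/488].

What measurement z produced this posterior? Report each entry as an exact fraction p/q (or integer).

x̄ = F·x = [-6, 9, -9]
P̄ = F·P·Fᵀ + Q = [62 -14 -6; -14 40 -19; -6 -19 23]
S = H·P̄·Hᵀ + R = [976]
K = P̄·Hᵀ·S⁻¹ = [29/122; -65/976; -49/976]
x' − x̄ = [87/61, -195/488, -147/488] = K·y
y = (KᵀK)⁻¹·Kᵀ·(x' − x̄) = [6]
z = y + H·x̄ = [6] + [-9] = [-3]

z = [-3]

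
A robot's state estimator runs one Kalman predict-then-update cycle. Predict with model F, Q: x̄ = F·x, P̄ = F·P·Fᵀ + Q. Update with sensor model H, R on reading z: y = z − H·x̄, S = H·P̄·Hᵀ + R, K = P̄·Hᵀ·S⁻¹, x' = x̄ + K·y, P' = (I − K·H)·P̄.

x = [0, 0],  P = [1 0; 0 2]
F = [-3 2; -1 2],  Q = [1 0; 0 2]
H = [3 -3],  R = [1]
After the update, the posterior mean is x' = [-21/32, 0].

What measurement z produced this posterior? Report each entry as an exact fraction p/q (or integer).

z = [-2]

x̄ = F·x = [0, 0]
P̄ = F·P·Fᵀ + Q = [18 11; 11 11]
S = H·P̄·Hᵀ + R = [64]
K = P̄·Hᵀ·S⁻¹ = [21/64; 0]
x' − x̄ = [-21/32, 0] = K·y
y = (KᵀK)⁻¹·Kᵀ·(x' − x̄) = [-2]
z = y + H·x̄ = [-2] + [0] = [-2]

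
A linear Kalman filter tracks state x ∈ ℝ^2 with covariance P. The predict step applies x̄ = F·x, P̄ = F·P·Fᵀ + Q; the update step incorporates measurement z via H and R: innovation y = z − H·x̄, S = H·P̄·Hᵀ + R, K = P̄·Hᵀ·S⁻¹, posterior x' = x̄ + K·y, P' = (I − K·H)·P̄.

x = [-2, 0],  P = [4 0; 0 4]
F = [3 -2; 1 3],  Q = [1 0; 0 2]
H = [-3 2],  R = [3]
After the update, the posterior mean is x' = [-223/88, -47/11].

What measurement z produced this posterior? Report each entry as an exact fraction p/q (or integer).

z = [-1]

x̄ = F·x = [-6, -2]
P̄ = F·P·Fᵀ + Q = [53 -12; -12 42]
S = H·P̄·Hᵀ + R = [792]
K = P̄·Hᵀ·S⁻¹ = [-61/264; 5/33]
x' − x̄ = [305/88, -25/11] = K·y
y = (KᵀK)⁻¹·Kᵀ·(x' − x̄) = [-15]
z = y + H·x̄ = [-15] + [14] = [-1]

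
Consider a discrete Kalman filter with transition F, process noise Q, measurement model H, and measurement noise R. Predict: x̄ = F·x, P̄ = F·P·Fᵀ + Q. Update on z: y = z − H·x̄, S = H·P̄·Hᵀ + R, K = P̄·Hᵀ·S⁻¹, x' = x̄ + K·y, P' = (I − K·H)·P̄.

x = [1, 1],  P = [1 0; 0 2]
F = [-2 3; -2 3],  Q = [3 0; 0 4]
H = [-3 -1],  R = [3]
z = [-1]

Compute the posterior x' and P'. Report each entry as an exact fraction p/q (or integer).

x̄ = F·x = [1, 1]
P̄ = F·P·Fᵀ + Q = [25 22; 22 26]
y = z − H·x̄ = [3]
S = H·P̄·Hᵀ + R = [386]
K = P̄·Hᵀ·S⁻¹ = [-97/386; -46/193]
x' = x̄ + K·y = [95/386, 55/193]
P' = (I − K·H)·P̄ = [241/386 -216/193; -216/193 786/193]

x' = [95/386, 55/193]
P' = [241/386 -216/193; -216/193 786/193]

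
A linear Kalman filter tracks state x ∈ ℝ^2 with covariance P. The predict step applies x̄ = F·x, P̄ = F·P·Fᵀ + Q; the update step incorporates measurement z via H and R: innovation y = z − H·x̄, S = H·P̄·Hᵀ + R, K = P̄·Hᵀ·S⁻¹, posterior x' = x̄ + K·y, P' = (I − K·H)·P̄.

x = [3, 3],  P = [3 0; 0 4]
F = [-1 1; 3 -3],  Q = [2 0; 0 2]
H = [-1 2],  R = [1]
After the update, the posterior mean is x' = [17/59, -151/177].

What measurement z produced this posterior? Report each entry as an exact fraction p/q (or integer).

x̄ = F·x = [0, 0]
P̄ = F·P·Fᵀ + Q = [9 -21; -21 65]
S = H·P̄·Hᵀ + R = [354]
K = P̄·Hᵀ·S⁻¹ = [-17/118; 151/354]
x' − x̄ = [17/59, -151/177] = K·y
y = (KᵀK)⁻¹·Kᵀ·(x' − x̄) = [-2]
z = y + H·x̄ = [-2] + [0] = [-2]

z = [-2]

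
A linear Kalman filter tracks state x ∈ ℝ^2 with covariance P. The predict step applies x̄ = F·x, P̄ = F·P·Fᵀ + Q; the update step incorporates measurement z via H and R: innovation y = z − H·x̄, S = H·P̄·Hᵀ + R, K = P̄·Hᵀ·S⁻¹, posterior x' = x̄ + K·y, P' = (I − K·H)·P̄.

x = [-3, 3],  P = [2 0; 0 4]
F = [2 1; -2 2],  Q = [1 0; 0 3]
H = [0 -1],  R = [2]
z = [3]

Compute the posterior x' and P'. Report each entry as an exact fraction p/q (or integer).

x' = [-3, -57/29]
P' = [13 0; 0 54/29]

x̄ = F·x = [-3, 12]
P̄ = F·P·Fᵀ + Q = [13 0; 0 27]
y = z − H·x̄ = [15]
S = H·P̄·Hᵀ + R = [29]
K = P̄·Hᵀ·S⁻¹ = [0; -27/29]
x' = x̄ + K·y = [-3, -57/29]
P' = (I − K·H)·P̄ = [13 0; 0 54/29]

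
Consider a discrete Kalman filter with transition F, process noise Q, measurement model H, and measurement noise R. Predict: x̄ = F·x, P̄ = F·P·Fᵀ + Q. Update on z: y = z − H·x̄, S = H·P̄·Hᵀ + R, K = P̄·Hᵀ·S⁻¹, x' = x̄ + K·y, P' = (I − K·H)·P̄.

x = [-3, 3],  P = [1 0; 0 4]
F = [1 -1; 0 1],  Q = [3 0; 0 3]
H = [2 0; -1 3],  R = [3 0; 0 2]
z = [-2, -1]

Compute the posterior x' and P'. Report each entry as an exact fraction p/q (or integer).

x̄ = F·x = [-6, 3]
P̄ = F·P·Fᵀ + Q = [8 -4; -4 7]
y = z − H·x̄ = [10, -16]
S = H·P̄·Hᵀ + R = [35 -40; -40 97]
K = P̄·Hᵀ·S⁻¹ = [752/1795 -12/359; 224/1795 111/359]
x' = x̄ + K·y = [-458/359, -251/359]
P' = (I − K·H)·P̄ = [1128/1795 336/1795; 336/1795 482/1795]

x' = [-458/359, -251/359]
P' = [1128/1795 336/1795; 336/1795 482/1795]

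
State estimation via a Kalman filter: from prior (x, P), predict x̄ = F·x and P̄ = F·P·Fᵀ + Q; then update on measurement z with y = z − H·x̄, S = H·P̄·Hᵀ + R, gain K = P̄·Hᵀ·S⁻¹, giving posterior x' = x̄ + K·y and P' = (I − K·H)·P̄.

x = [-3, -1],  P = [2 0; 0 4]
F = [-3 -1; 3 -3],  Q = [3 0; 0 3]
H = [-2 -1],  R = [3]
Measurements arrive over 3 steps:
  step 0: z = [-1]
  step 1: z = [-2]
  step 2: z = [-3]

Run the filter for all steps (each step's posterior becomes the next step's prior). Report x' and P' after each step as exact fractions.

step 0: x' = [197/34, -1401/136], P' = [183/17 -699/34; -699/34 5727/136]
step 1: x' = [-94366/24973, 243047/24973], P' = [320133/24973 -647967/24973; -647967/24973 1385847/24973]
step 2: x' = [-3245815/1544823, 350785/49833], P' = [6138305/514941 -400598/16611; -400598/16611 3439937/66444]

step 0: x̄ = F·x = [10, -6]
step 0: P̄ = F·P·Fᵀ + Q = [25 -6; -6 57]
step 0: y = z − H·x̄ = [13]
step 0: S = H·P̄·Hᵀ + R = [136]
step 0: K = P̄·Hᵀ·S⁻¹ = [-11/34; -45/136]
step 0: x' = x̄ + K·y = [197/34, -1401/136]
step 0: P' = (I − K·H)·P̄ = [183/17 -699/34; -699/34 5727/136]
step 1: x̄ = F·x = [-963/136, 6567/136]
step 1: P̄ = F·P·Fᵀ + Q = [2535/136 -12771/136; -12771/136 115455/136]
step 1: y = z − H·x̄ = [257/8]
step 1: S = H·P̄·Hᵀ + R = [4407/8]
step 1: K = P̄·Hᵀ·S⁻¹ = [151/1469; -1763/1469]
step 1: x' = x̄ + K·y = [-94366/24973, 243047/24973]
step 1: P' = (I − K·H)·P̄ = [320133/24973 -647967/24973; -647967/24973 1385847/24973]
step 2: x̄ = F·x = [40051/24973, -1012239/24973]
step 2: P̄ = F·P·Fᵀ + Q = [454161/24973 -2611458/24973; -2611458/24973 27092145/24973]
step 2: y = z − H·x̄ = [-8912/221]
step 2: S = H·P̄·Hᵀ + R = [164052/221]
step 2: K = P̄·Hᵀ·S⁻¹ = [1256/13671; -2081/1764]
step 2: x' = x̄ + K·y = [-3245815/1544823, 350785/49833]
step 2: P' = (I − K·H)·P̄ = [6138305/514941 -400598/16611; -400598/16611 3439937/66444]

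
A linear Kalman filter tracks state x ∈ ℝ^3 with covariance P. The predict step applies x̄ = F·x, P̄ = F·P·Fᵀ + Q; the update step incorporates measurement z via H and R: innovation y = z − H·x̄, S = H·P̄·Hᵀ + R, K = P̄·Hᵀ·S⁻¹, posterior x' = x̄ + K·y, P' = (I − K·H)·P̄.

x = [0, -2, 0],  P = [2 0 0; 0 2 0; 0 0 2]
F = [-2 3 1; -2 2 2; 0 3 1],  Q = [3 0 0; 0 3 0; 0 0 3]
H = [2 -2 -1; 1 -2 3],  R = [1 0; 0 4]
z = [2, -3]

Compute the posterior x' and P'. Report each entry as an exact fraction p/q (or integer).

x̄ = F·x = [-6, -4, -6]
P̄ = F·P·Fᵀ + Q = [31 24 20; 24 27 16; 20 16 23]
y = z − H·x̄ = [0, 13]
S = H·P̄·Hᵀ + R = [48 -7; -7 182]
K = P̄·Hᵀ·S⁻¹ = [-113/1241 2022/8687; -554/1241 710/8687; -333/1241 2631/8687]
x' = x̄ + K·y = [-25836/8687, -25518/8687, -17919/8687]
P' = (I − K·H)·P̄ = [177605/8687 154690/8687 46621/8687; 154690/8687 136453/8687 40352/8687; 46621/8687 40352/8687 14869/8687]

x' = [-25836/8687, -25518/8687, -17919/8687]
P' = [177605/8687 154690/8687 46621/8687; 154690/8687 136453/8687 40352/8687; 46621/8687 40352/8687 14869/8687]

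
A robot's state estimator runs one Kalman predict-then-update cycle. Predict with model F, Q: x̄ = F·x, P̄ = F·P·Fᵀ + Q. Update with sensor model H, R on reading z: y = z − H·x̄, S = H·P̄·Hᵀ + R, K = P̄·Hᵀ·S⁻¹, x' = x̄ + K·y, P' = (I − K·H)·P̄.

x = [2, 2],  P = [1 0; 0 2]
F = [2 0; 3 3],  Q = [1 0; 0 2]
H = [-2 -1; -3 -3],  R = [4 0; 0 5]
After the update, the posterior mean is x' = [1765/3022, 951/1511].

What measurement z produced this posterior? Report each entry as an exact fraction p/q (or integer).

z = [-2, -3]

x̄ = F·x = [4, 12]
P̄ = F·P·Fᵀ + Q = [5 6; 6 29]
S = H·P̄·Hᵀ + R = [77 171; 171 419]
K = P̄·Hᵀ·S⁻¹ = [-1061/3022 195/3022; 388/1511 -537/1511]
x' − x̄ = [-10323/3022, -17181/1511] = K·y
y = (KᵀK)⁻¹·Kᵀ·(x' − x̄) = [18, 45]
z = y + H·x̄ = [18, 45] + [-20, -48] = [-2, -3]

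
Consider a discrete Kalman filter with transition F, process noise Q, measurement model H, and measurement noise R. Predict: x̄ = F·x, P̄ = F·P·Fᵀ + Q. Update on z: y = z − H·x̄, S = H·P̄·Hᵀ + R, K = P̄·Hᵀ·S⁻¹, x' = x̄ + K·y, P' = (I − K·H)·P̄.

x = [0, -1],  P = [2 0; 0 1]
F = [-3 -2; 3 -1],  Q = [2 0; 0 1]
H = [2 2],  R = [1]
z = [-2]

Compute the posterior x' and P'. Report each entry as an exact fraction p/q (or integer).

x̄ = F·x = [2, 1]
P̄ = F·P·Fᵀ + Q = [24 -16; -16 20]
y = z − H·x̄ = [-8]
S = H·P̄·Hᵀ + R = [49]
K = P̄·Hᵀ·S⁻¹ = [16/49; 8/49]
x' = x̄ + K·y = [-30/49, -15/49]
P' = (I − K·H)·P̄ = [920/49 -912/49; -912/49 916/49]

x' = [-30/49, -15/49]
P' = [920/49 -912/49; -912/49 916/49]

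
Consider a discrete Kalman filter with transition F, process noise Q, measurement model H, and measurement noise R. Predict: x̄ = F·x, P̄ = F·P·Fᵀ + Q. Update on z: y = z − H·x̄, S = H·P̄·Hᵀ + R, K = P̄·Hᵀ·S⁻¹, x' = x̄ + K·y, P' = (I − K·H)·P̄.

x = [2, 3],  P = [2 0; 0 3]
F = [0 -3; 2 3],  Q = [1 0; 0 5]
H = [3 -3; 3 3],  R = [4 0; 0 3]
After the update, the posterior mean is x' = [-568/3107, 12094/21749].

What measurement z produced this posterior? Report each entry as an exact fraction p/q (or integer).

z = [-2, 1]

x̄ = F·x = [-9, 13]
P̄ = F·P·Fᵀ + Q = [28 -27; -27 40]
S = H·P̄·Hᵀ + R = [1102 -108; -108 129]
K = P̄·Hᵀ·S⁻¹ = [1029/6214 503/3107; -7239/43498 3545/21749]
x' − x̄ = [27395/3107, -270643/21749] = K·y
y = (KᵀK)⁻¹·Kᵀ·(x' − x̄) = [64, -11]
z = y + H·x̄ = [64, -11] + [-66, 12] = [-2, 1]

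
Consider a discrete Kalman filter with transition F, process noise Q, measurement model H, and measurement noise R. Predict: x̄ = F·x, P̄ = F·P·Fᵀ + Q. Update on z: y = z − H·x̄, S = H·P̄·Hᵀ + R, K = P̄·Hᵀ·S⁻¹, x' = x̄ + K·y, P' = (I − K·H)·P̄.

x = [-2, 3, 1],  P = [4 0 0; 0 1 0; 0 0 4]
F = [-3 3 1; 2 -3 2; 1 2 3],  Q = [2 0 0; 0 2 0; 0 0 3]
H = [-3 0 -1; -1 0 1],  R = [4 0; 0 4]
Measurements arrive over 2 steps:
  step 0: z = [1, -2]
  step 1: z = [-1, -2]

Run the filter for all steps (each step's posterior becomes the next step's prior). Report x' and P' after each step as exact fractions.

step 0: x̄ = F·x = [16, -11, 7]
step 0: P̄ = F·P·Fᵀ + Q = [51 -25 6; -25 43 26; 6 26 47]
step 0: y = z − H·x̄ = [56, 7]
step 0: S = H·P̄·Hᵀ + R = [546 94; 94 90]
step 0: K = P̄·Hᵀ·S⁻¹ = [-630/2519 -1203/5038; -24/2519 2905/5038; -1213/5038 1781/2519]
step 0: x' = x̄ + K·y = [1627/5038, -37771/5038, -3864/2519]
step 0: P' = (I − K·H)·P̄ = [2463/5038 -2857/5038 -2349/5038; -2857/5038 70831/5038 8763/5038; -2349/5038 8763/5038 11899/5038]
step 1: x̄ = F·x = [-62961/2519, 101111/5038, -97099/5038]
step 1: P̄ = F·P·Fᵀ + Q = [799719/5038 -635629/5038 288525/2519; -635629/5038 615339/5038 -207065/2519; 288525/2519 -207065/2519 243813/2519]
step 1: y = z − H·x̄ = [-479903/5038, -38899/5038]
step 1: S = H·P̄·Hᵀ + R = [11167549/5038 757431/5038; 757431/5038 153397/5038]
step 1: K = P̄·Hᵀ·S⁻¹ = [-7142835/28269323 -5766066/28269323; 4671170/28269323 17754831/28269323; -13528239/56538646 33838965/56538646]
step 1: x' = x̄ + K·y = [502659/774502, -201249/387251, -426764/387251]
step 1: P' = (I − K·H)·P̄ = [12908901/28269323 -22426001/28269323 -10155363/28269323; -22426001/28269323 520181551/28269323 48593323/28269323; -10155363/28269323 48593323/28269323 57522567/28269323]

step 0: x' = [1627/5038, -37771/5038, -3864/2519], P' = [2463/5038 -2857/5038 -2349/5038; -2857/5038 70831/5038 8763/5038; -2349/5038 8763/5038 11899/5038]
step 1: x' = [502659/774502, -201249/387251, -426764/387251], P' = [12908901/28269323 -22426001/28269323 -10155363/28269323; -22426001/28269323 520181551/28269323 48593323/28269323; -10155363/28269323 48593323/28269323 57522567/28269323]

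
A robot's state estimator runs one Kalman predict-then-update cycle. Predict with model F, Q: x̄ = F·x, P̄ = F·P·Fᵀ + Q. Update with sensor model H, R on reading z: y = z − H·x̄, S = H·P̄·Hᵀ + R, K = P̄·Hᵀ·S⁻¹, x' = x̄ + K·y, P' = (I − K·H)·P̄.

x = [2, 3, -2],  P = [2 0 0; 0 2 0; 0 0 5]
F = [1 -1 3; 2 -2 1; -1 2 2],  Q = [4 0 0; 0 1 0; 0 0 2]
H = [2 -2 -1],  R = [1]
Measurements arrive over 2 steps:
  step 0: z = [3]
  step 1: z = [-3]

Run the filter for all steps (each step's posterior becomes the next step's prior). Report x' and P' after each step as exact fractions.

step 0: x̄ = F·x = [-7, -4, 0]
step 0: P̄ = F·P·Fᵀ + Q = [53 23 24; 23 22 -2; 24 -2 32]
step 0: y = z − H·x̄ = [9]
step 0: S = H·P̄·Hᵀ + R = [45]
step 0: K = P̄·Hᵀ·S⁻¹ = [4/5; 4/45; 4/9]
step 0: x' = x̄ + K·y = [1/5, -16/5, 4]
step 0: P' = (I − K·H)·P̄ = [121/5 99/5 8; 99/5 974/45 -34/9; 8 -34/9 208/9]
step 1: x̄ = F·x = [77/5, 54/5, 7/5]
step 1: P̄ = F·P·Fᵀ + Q = [13001/45 2464/15 1612/15; 2464/15 481/5 308/5; 1612/15 308/5 319/5]
step 1: y = z − H·x̄ = [-54/5]
step 1: S = H·P̄·Hᵀ + R = [4844/45]
step 1: K = P̄·Hᵀ·S⁻¹ = [3191/2422; 1677/2422; 1257/4844]
step 1: x' = x̄ + K·y = [1418/1211, 4023/1211, -3397/2422]
step 1: P' = (I − K·H)·P̄ = [123594/1211 80009/1211 171149/2422; 80009/1211 54002/1211 102351/2422; 171149/2422 102351/2422 273935/4844]

step 0: x' = [1/5, -16/5, 4], P' = [121/5 99/5 8; 99/5 974/45 -34/9; 8 -34/9 208/9]
step 1: x' = [1418/1211, 4023/1211, -3397/2422], P' = [123594/1211 80009/1211 171149/2422; 80009/1211 54002/1211 102351/2422; 171149/2422 102351/2422 273935/4844]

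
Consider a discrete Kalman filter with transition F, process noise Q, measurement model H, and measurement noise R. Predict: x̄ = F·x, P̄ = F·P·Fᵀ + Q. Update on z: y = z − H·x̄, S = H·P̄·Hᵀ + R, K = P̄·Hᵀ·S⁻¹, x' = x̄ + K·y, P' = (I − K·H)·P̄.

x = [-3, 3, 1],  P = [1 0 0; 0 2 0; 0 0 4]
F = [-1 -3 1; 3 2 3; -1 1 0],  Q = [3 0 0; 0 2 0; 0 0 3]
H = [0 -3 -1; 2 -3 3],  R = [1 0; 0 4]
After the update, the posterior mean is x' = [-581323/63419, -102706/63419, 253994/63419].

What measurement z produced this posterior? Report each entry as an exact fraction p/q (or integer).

z = [1, -2]

x̄ = F·x = [-5, 0, 6]
P̄ = F·P·Fᵀ + Q = [26 -3 -5; -3 55 1; -5 1 6]
S = H·P̄·Hᵀ + R = [508 499; 499 615]
K = P̄·Hᵀ·S⁻¹ = [-14344/63419 16382/63419; -18258/63419 -2510/63419; -8030/63419 7031/63419]
x' − x̄ = [-264228/63419, -102706/63419, -126520/63419] = K·y
y = (KᵀK)⁻¹·Kᵀ·(x' − x̄) = [7, -10]
z = y + H·x̄ = [7, -10] + [-6, 8] = [1, -2]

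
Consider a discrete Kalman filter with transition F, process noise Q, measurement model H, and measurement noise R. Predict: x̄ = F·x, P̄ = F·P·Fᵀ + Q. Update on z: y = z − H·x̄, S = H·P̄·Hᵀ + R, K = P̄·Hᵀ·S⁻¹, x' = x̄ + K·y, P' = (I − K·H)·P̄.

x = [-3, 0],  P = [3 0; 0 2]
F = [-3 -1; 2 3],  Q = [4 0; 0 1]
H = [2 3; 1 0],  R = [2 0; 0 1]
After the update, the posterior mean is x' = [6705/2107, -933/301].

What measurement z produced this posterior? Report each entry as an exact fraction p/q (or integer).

x̄ = F·x = [9, -6]
P̄ = F·P·Fᵀ + Q = [33 -24; -24 31]
S = H·P̄·Hᵀ + R = [125 -6; -6 34]
K = P̄·Hᵀ·S⁻¹ = [-3/2107 4089/4214; 99/301 -195/301]
x' − x̄ = [-12258/2107, 873/301] = K·y
y = (KᵀK)⁻¹·Kᵀ·(x' − x̄) = [-3, -6]
z = y + H·x̄ = [-3, -6] + [0, 9] = [-3, 3]

z = [-3, 3]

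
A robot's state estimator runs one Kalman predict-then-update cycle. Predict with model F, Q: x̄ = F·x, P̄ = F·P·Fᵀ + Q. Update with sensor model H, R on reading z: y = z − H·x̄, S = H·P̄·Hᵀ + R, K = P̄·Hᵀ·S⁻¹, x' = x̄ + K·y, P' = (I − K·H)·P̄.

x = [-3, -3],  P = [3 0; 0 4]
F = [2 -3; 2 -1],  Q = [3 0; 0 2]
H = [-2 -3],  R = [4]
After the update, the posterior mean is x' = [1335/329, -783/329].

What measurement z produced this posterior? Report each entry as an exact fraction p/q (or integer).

x̄ = F·x = [3, -3]
P̄ = F·P·Fᵀ + Q = [51 24; 24 18]
S = H·P̄·Hᵀ + R = [658]
K = P̄·Hᵀ·S⁻¹ = [-87/329; -51/329]
x' − x̄ = [348/329, 204/329] = K·y
y = (KᵀK)⁻¹·Kᵀ·(x' − x̄) = [-4]
z = y + H·x̄ = [-4] + [3] = [-1]

z = [-1]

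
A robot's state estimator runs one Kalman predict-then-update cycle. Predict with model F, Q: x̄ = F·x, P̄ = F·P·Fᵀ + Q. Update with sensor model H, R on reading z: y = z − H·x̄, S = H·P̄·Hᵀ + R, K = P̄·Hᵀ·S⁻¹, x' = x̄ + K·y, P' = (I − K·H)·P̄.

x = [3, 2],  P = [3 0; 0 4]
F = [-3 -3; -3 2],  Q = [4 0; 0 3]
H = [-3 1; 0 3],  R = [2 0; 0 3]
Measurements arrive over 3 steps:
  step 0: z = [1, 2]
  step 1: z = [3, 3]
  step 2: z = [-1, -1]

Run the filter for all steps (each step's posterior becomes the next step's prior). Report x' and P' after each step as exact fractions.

step 0: x̄ = F·x = [-15, -5]
step 0: P̄ = F·P·Fᵀ + Q = [67 3; 3 46]
step 0: y = z − H·x̄ = [-39, 17]
step 0: S = H·P̄·Hᵀ + R = [633 111; 111 417]
step 0: K = P̄·Hᵀ·S⁻¹ = [-619/1864 205/1864; 37/83880 27749/83880]
step 0: x' = x̄ + K·y = [-167/932, 5089/8388]
step 0: P' = (I − K·H)·P̄ = [481/1864 205/1864; 205/1864 27749/83880]
step 1: x̄ = F·x = [-1793/1398, 14687/8388]
step 1: P̄ = F·P·Fᵀ + Q = [26281/2330 9331/13980; 9331/13980 446741/83880]
step 1: y = z − H·x̄ = [-21797/8388, -6299/2796]
step 1: S = H·P̄·Hᵀ + R = [8793629/83880 278783/27960; 278783/27960 474701/9320]
step 1: K = P̄·Hᵀ·S⁻¹ = [-47796780/146517329 15116778/146517329; 278783/146517329 45907900/146517329]
step 1: x' = x̄ + K·y = [-97766901/146517329, 152396494/146517329]
step 1: P' = (I − K·H)·P̄ = [36903446/146517329 15116778/146517329; 15116778/146517329 45907900/146517329]
step 2: x̄ = F·x = [-163888779/146517329, 598093691/146517329]
step 2: P̄ = F·P·Fᵀ + Q = [1603473434/146517329 102033948/146517329; 102033948/146517329 773913265/146517329]
step 2: y = z − H·x̄ = [-176611051/20931047, -1940798402/146517329]
step 2: S = H·P̄·Hᵀ + R = [2126572163/20931047 200490609/20931047; 200490609/20931047 7404771372/146517329]
step 2: K = P̄·Hᵀ·S⁻¹ = [-80295663180/246291315209 25399826838/246291315209; 467811421/246291315209 77135103356/246291315209]
step 2: x' = x̄ + K·y = [65571656637/246291315209, -20316697310/246291315209]
step 2: P' = (I − K·H)·P̄ = [61997051066/246291315209 25399826838/246291315209; 25399826838/246291315209 77135103356/246291315209]

step 0: x' = [-167/932, 5089/8388], P' = [481/1864 205/1864; 205/1864 27749/83880]
step 1: x' = [-97766901/146517329, 152396494/146517329], P' = [36903446/146517329 15116778/146517329; 15116778/146517329 45907900/146517329]
step 2: x' = [65571656637/246291315209, -20316697310/246291315209], P' = [61997051066/246291315209 25399826838/246291315209; 25399826838/246291315209 77135103356/246291315209]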